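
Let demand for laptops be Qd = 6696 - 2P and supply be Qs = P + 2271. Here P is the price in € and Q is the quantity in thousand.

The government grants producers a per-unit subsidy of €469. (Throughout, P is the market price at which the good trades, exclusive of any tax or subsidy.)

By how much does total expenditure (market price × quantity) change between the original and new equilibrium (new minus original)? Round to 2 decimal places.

Original equilibrium: 6696 - 2P = P + 2271 gives 4425 = 3P, so P = 1475 and Q = 3746.
Since sellers receive the price plus the subsidy, the effective supply curve becomes Qs = P + 2740.
New equilibrium: 6696 - 2P = P + 2740 ⇒ 3956 = 3P ⇒ P = 3956/3 ≈ 1318.6667, Q = 12176/3 ≈ 4058.6667.
Expenditure moves from 1475×3746 = 5525350 to 1318.6667×4058.6667 = 5352028.4444; change = -173321.56.

-173321.56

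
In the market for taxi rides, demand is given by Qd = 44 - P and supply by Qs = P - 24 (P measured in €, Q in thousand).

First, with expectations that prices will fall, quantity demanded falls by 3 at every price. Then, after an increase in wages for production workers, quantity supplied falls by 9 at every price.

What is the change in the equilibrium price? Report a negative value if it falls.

+3

Original equilibrium: 44 - P = P - 24 gives 68 = 2P, so P = 34 and Q = 10.
The shock moves the curves to Qd = 41 - P and Qs = P - 33.
New equilibrium: 41 - P = P - 33 ⇒ 74 = 2P ⇒ P = 37, Q = 4.
ΔP = 37 − 34 = +3.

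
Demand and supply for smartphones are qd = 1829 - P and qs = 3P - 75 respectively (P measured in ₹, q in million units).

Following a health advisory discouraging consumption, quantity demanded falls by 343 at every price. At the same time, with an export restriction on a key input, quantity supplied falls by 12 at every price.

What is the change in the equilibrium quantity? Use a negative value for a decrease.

Solve the original market: 1829 - P = 3P - 75, hence P = 476 and q = 1353.
After the shift, demand is qd = 1486 - P and supply is qs = 3P - 87.
Setting them equal: 1486 - P = 3P - 87 → 1573 = 4P, so P = 393.25 and q = 1092.75.
Δq = 1092.75 − 1353 = -260.25.

-260.25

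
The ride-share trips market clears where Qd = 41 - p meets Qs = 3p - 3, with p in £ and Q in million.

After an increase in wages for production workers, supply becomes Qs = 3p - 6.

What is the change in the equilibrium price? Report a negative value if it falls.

+0.75

Before the shock: 41 - p = 3p - 3 ⇒ 44 = 4p ⇒ p = 11, Q = 30.
The shock moves the curves to Qd = 41 - p and Qs = 3p - 6.
Equate the new curves: 41 - p = 3p - 6, giving 47 = 4p, p = 11.75, Q = 29.25.
Δp = 11.75 − 11 = +0.75.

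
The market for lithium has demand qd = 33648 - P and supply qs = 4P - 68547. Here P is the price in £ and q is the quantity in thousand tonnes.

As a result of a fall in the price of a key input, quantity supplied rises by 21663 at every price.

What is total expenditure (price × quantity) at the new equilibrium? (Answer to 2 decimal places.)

282532026.24

Before the shock: 33648 - P = 4P - 68547 ⇒ 102195 = 5P ⇒ P = 20439, q = 13209.
After the shift, demand is qd = 33648 - P and supply is qs = 4P - 46884.
Clearing the new market: 33648 - P = 4P - 46884, so P = 16106.4 and q = 17541.6.
New expenditure = 16106.4 × 17541.6 = 282532026.24.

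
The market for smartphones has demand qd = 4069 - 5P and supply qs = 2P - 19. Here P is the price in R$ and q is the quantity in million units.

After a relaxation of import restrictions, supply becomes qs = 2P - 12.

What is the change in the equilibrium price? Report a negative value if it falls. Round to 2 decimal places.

Initially, 4069 - 5P = 2P - 19, so 4088 = 7P and P = 584, q = 1149.
After the shift, demand is qd = 4069 - 5P and supply is qs = 2P - 12.
Setting them equal: 4069 - 5P = 2P - 12 → 4081 = 7P, so P = 583 and q = 1154.
ΔP = 583 − 584 = -1.00.

-1.00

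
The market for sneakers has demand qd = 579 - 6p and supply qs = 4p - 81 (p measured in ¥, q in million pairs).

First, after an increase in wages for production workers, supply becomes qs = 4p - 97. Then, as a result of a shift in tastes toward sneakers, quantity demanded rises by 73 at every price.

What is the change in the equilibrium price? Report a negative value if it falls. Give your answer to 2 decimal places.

+8.90

Solve the original market: 579 - 6p = 4p - 81, hence p = 66 and q = 183.
The shock moves the curves to qd = 652 - 6p and qs = 4p - 97.
New equilibrium: 652 - 6p = 4p - 97 ⇒ 749 = 10p ⇒ p = 74.9, q = 202.6.
Δp = 74.9 − 66 = +8.90.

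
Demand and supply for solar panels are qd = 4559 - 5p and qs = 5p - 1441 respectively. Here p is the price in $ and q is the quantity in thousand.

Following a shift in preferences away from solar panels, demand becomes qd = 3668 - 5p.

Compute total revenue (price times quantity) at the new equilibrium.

Initially, 4559 - 5p = 5p - 1441, so 6000 = 10p and p = 600, q = 1559.
With the change applied: demand qd = 3668 - 5p, supply qs = 5p - 1441.
New equilibrium: 3668 - 5p = 5p - 1441 ⇒ 5109 = 10p ⇒ p = 510.9, q = 1113.5.
New expenditure = 510.9 × 1113.5 = 568887.15.

568887.15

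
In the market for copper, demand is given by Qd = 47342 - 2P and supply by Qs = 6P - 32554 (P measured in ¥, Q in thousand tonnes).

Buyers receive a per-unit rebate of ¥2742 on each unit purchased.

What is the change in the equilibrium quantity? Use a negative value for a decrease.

+4113

Solve the original market: 47342 - 2P = 6P - 32554, hence P = 9987 and Q = 27368.
Since buyers' out-of-pocket price is the market price minus the rebate, the effective demand curve becomes Qd = 52826 - 2P.
Setting them equal: 52826 - 2P = 6P - 32554 → 85380 = 8P, so P = 10672.5 and Q = 31481.
ΔQ = 31481 − 27368 = +4113.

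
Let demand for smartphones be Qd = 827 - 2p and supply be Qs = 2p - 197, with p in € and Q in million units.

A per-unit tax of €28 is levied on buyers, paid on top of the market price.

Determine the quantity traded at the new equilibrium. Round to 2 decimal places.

Before the shock: 827 - 2p = 2p - 197 ⇒ 1024 = 4p ⇒ p = 256, Q = 315.
Since buyers pay the price plus the tax, the effective demand curve becomes Qd = 771 - 2p.
New equilibrium: 771 - 2p = 2p - 197 ⇒ 968 = 4p ⇒ p = 242, Q = 287.

287.00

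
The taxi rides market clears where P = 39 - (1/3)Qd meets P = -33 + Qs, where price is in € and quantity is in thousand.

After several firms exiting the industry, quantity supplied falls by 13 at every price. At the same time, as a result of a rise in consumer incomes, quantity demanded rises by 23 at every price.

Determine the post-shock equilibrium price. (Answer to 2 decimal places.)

30.00

Original equilibrium: 117 - 3P = P + 33 gives 84 = 4P, so P = 21 and Q = 54.
The new curves are Qd = 140 - 3P (demand) and Qs = P + 20 (supply).
Equate the new curves: 140 - 3P = P + 20, giving 120 = 4P, P = 30, Q = 50.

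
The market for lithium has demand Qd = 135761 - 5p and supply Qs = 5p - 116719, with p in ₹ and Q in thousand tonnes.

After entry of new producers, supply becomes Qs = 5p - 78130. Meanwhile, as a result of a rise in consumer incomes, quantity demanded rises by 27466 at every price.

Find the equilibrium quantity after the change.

42548.5

Solve the original market: 135761 - 5p = 5p - 116719, hence p = 25248 and Q = 9521.
The new curves are Qd = 163227 - 5p (demand) and Qs = 5p - 78130 (supply).
Setting them equal: 163227 - 5p = 5p - 78130 → 241357 = 10p, so p = 24135.7 and Q = 42548.5.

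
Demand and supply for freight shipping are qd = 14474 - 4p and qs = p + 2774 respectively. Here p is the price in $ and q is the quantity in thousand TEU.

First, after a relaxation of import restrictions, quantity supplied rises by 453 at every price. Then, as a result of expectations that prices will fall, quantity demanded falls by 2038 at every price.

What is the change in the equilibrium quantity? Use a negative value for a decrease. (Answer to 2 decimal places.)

-45.20

Initially, 14474 - 4p = p + 2774, so 11700 = 5p and p = 2340, q = 5114.
The new curves are qd = 12436 - 4p (demand) and qs = p + 3227 (supply).
Equate the new curves: 12436 - 4p = p + 3227, giving 9209 = 5p, p = 1841.8, q = 5068.8.
Δq = 5068.8 − 5114 = -45.20.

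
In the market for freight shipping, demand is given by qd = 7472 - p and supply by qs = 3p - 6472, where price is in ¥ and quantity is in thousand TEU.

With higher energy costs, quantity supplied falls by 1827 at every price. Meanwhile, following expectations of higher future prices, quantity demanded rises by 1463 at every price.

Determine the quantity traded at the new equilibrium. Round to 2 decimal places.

4626.50

Initially, 7472 - p = 3p - 6472, so 13944 = 4p and p = 3486, q = 3986.
With the change applied: demand qd = 8935 - p, supply qs = 3p - 8299.
Setting them equal: 8935 - p = 3p - 8299 → 17234 = 4p, so p = 4308.5 and q = 4626.5.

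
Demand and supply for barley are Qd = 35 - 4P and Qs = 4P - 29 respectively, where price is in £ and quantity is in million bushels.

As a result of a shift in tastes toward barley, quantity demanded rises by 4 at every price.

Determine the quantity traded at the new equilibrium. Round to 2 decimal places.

5.00

Before the shock: 35 - 4P = 4P - 29 ⇒ 64 = 8P ⇒ P = 8, Q = 3.
With the change applied: demand Qd = 39 - 4P, supply Qs = 4P - 29.
Clearing the new market: 39 - 4P = 4P - 29, so P = 8.5 and Q = 5.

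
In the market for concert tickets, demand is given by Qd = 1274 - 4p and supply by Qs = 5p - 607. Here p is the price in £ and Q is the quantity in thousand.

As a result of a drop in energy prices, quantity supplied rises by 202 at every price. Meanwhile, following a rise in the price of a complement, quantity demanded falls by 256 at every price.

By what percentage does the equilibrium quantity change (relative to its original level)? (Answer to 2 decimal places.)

-11.97

Before the shock: 1274 - 4p = 5p - 607 ⇒ 1881 = 9p ⇒ p = 209, Q = 438.
The new curves are Qd = 1018 - 4p (demand) and Qs = 5p - 405 (supply).
New equilibrium: 1018 - 4p = 5p - 405 ⇒ 1423 = 9p ⇒ p = 1423/9 ≈ 158.1111, Q = 3470/9 ≈ 385.5556.
%ΔQ = (385.5556 − 438) / 438 × 100 = -11.97%.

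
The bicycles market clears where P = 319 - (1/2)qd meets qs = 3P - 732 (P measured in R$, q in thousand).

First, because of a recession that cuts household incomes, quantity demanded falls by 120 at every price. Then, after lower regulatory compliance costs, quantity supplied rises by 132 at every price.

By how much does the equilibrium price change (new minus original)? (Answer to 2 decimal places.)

Original equilibrium: 638 - 2P = 3P - 732 gives 1370 = 5P, so P = 274 and q = 90.
After the shift, demand is qd = 518 - 2P and supply is qs = 3P - 600.
New equilibrium: 518 - 2P = 3P - 600 ⇒ 1118 = 5P ⇒ P = 223.6, q = 70.8.
ΔP = 223.6 − 274 = -50.40.

-50.40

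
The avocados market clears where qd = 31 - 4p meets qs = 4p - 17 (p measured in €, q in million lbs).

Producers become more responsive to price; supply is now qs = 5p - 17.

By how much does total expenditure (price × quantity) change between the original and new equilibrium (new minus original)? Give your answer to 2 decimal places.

Original equilibrium: 31 - 4p = 4p - 17 gives 48 = 8p, so p = 6 and q = 7.
The new curves are qd = 31 - 4p (demand) and qs = 5p - 17 (supply).
Setting them equal: 31 - 4p = 5p - 17 → 48 = 9p, so p = 16/3 ≈ 5.3333 and q = 29/3 ≈ 9.6667.
Expenditure moves from 6×7 = 42 to 5.3333×9.6667 = 51.5556; change = +9.56.

+9.56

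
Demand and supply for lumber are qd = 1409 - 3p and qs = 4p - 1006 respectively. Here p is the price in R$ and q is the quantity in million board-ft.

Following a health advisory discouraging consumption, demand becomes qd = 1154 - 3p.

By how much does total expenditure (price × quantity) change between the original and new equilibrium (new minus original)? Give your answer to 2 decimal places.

Solve the original market: 1409 - 3p = 4p - 1006, hence p = 345 and q = 374.
The shock moves the curves to qd = 1154 - 3p and qs = 4p - 1006.
Setting them equal: 1154 - 3p = 4p - 1006 → 2160 = 7p, so p = 2160/7 ≈ 308.5714 and q = 1598/7 ≈ 228.2857.
Expenditure moves from 345×374 = 129030 to 308.5714×228.2857 = 70442.4490; change = -58587.55.

-58587.55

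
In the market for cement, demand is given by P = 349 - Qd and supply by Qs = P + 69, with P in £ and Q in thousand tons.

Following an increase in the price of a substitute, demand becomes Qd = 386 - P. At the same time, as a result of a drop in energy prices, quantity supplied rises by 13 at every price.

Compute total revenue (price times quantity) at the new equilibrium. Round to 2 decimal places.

35568.00

Original equilibrium: 349 - P = P + 69 gives 280 = 2P, so P = 140 and Q = 209.
The new curves are Qd = 386 - P (demand) and Qs = P + 82 (supply).
New equilibrium: 386 - P = P + 82 ⇒ 304 = 2P ⇒ P = 152, Q = 234.
New expenditure = 152 × 234 = 35568.00.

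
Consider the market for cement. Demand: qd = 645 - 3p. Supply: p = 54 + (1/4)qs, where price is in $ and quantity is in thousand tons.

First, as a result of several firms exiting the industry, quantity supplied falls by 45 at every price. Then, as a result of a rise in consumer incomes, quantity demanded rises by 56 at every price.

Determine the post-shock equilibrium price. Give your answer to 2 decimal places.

137.43

Before the shock: 645 - 3p = 4p - 216 ⇒ 861 = 7p ⇒ p = 123, q = 276.
The shock moves the curves to qd = 701 - 3p and qs = 4p - 261.
New equilibrium: 701 - 3p = 4p - 261 ⇒ 962 = 7p ⇒ p = 962/7 ≈ 137.4286, q = 2021/7 ≈ 288.7143.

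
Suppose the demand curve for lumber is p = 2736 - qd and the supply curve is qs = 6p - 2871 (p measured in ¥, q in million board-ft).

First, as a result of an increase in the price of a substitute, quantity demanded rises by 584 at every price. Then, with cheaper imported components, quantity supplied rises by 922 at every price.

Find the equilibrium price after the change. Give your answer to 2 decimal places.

752.71

Initially, 2736 - p = 6p - 2871, so 5607 = 7p and p = 801, q = 1935.
The new curves are qd = 3320 - p (demand) and qs = 6p - 1949 (supply).
Clearing the new market: 3320 - p = 6p - 1949, so p = 5269/7 ≈ 752.7143 and q = 17971/7 ≈ 2567.2857.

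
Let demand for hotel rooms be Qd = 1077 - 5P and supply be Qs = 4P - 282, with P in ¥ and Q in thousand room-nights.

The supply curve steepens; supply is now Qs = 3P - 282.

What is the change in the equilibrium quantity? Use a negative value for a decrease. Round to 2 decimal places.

Before the shock: 1077 - 5P = 4P - 282 ⇒ 1359 = 9P ⇒ P = 151, Q = 322.
With the change applied: demand Qd = 1077 - 5P, supply Qs = 3P - 282.
Clearing the new market: 1077 - 5P = 3P - 282, so P = 169.875 and Q = 227.625.
ΔQ = 227.625 − 322 = -94.38.

-94.38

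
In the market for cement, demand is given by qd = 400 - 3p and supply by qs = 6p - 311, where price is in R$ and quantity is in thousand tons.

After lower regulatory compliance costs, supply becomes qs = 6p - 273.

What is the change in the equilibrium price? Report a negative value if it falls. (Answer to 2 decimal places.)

Original equilibrium: 400 - 3p = 6p - 311 gives 711 = 9p, so p = 79 and q = 163.
The shock moves the curves to qd = 400 - 3p and qs = 6p - 273.
New equilibrium: 400 - 3p = 6p - 273 ⇒ 673 = 9p ⇒ p = 673/9 ≈ 74.7778, q = 527/3 ≈ 175.6667.
Δp = 74.7778 − 79 = -4.22.

-4.22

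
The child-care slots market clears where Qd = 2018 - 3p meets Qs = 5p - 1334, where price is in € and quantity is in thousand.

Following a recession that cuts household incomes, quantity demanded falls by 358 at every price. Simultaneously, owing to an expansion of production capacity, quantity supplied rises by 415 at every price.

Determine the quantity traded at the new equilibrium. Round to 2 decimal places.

692.88

Original equilibrium: 2018 - 3p = 5p - 1334 gives 3352 = 8p, so p = 419 and Q = 761.
The new curves are Qd = 1660 - 3p (demand) and Qs = 5p - 919 (supply).
New equilibrium: 1660 - 3p = 5p - 919 ⇒ 2579 = 8p ⇒ p = 322.375, Q = 692.875.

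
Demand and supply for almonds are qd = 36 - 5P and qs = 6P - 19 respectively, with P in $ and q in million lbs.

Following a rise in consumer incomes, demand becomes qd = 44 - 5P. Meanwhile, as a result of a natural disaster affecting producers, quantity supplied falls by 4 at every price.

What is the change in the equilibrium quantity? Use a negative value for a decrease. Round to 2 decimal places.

+2.55

Before the shock: 36 - 5P = 6P - 19 ⇒ 55 = 11P ⇒ P = 5, q = 11.
The shock moves the curves to qd = 44 - 5P and qs = 6P - 23.
Clearing the new market: 44 - 5P = 6P - 23, so P = 67/11 ≈ 6.0909 and q = 149/11 ≈ 13.5455.
Δq = 13.5455 − 11 = +2.55.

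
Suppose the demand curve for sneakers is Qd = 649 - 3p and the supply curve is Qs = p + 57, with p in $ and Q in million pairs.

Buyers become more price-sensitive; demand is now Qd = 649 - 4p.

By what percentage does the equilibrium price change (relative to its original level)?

Initially, 649 - 3p = p + 57, so 592 = 4p and p = 148, Q = 205.
The shock moves the curves to Qd = 649 - 4p and Qs = p + 57.
Setting them equal: 649 - 4p = p + 57 → 592 = 5p, so p = 118.4 and Q = 175.4.
%Δp = (118.4 − 148) / 148 × 100 = -20%.

-20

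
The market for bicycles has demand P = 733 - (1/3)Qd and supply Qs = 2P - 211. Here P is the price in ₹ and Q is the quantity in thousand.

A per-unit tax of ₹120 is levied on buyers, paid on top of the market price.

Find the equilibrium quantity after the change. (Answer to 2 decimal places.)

609.00

Initially, 2199 - 3P = 2P - 211, so 2410 = 5P and P = 482, Q = 753.
Since buyers pay the price plus the tax, the effective demand curve becomes Qd = 1839 - 3P.
Setting them equal: 1839 - 3P = 2P - 211 → 2050 = 5P, so P = 410 and Q = 609.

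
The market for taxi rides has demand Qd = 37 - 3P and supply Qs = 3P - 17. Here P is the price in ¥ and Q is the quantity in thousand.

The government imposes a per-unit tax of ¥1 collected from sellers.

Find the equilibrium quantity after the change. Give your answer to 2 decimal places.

8.50

Initially, 37 - 3P = 3P - 17, so 54 = 6P and P = 9, Q = 10.
Since sellers keep the price net of the tax, the effective supply curve becomes Qs = 3P - 20.
Equate the new curves: 37 - 3P = 3P - 20, giving 57 = 6P, P = 9.5, Q = 8.5.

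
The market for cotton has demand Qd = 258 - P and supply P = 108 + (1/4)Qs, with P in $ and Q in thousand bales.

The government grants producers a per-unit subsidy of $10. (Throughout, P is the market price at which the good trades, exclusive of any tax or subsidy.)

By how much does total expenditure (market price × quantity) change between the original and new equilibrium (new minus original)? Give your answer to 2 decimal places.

+80.00

Before the shock: 258 - P = 4P - 432 ⇒ 690 = 5P ⇒ P = 138, Q = 120.
Since sellers receive the price plus the subsidy, the effective supply curve becomes Qs = 4P - 392.
Equate the new curves: 258 - P = 4P - 392, giving 650 = 5P, P = 130, Q = 128.
Expenditure moves from 138×120 = 16560 to 130×128 = 16640; change = +80.00.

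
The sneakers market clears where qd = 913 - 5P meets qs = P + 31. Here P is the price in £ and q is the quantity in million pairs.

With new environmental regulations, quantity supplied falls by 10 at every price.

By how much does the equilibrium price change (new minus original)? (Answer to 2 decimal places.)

+1.67

Before the shock: 913 - 5P = P + 31 ⇒ 882 = 6P ⇒ P = 147, q = 178.
After the shift, demand is qd = 913 - 5P and supply is qs = P + 21.
Setting them equal: 913 - 5P = P + 21 → 892 = 6P, so P = 446/3 ≈ 148.6667 and q = 509/3 ≈ 169.6667.
ΔP = 148.6667 − 147 = +1.67.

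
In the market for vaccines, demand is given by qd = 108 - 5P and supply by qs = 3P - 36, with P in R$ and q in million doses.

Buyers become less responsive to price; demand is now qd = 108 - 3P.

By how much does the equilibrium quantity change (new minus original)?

+18

Before the shock: 108 - 5P = 3P - 36 ⇒ 144 = 8P ⇒ P = 18, q = 18.
The shock moves the curves to qd = 108 - 3P and qs = 3P - 36.
New equilibrium: 108 - 3P = 3P - 36 ⇒ 144 = 6P ⇒ P = 24, q = 36.
Δq = 36 − 18 = +18.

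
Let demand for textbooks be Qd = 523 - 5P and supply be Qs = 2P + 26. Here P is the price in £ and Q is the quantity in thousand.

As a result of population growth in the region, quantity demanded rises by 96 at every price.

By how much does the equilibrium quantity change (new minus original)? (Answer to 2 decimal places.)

+27.43

Original equilibrium: 523 - 5P = 2P + 26 gives 497 = 7P, so P = 71 and Q = 168.
After the shift, demand is Qd = 619 - 5P and supply is Qs = 2P + 26.
New equilibrium: 619 - 5P = 2P + 26 ⇒ 593 = 7P ⇒ P = 593/7 ≈ 84.7143, Q = 1368/7 ≈ 195.4286.
ΔQ = 195.4286 − 168 = +27.43.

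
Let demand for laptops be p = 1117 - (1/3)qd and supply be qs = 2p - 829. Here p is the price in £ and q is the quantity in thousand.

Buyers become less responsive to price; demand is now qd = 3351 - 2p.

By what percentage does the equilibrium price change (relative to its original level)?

+25

Solve the original market: 3351 - 3p = 2p - 829, hence p = 836 and q = 843.
After the shift, demand is qd = 3351 - 2p and supply is qs = 2p - 829.
Equate the new curves: 3351 - 2p = 2p - 829, giving 4180 = 4p, p = 1045, q = 1261.
%Δp = (1045 − 836) / 836 × 100 = +25%.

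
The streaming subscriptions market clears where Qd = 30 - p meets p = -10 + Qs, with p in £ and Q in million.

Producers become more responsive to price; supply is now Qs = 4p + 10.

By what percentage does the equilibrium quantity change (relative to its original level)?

Original equilibrium: 30 - p = p + 10 gives 20 = 2p, so p = 10 and Q = 20.
The new curves are Qd = 30 - p (demand) and Qs = 4p + 10 (supply).
Setting them equal: 30 - p = 4p + 10 → 20 = 5p, so p = 4 and Q = 26.
%ΔQ = (26 − 20) / 20 × 100 = +30%.

+30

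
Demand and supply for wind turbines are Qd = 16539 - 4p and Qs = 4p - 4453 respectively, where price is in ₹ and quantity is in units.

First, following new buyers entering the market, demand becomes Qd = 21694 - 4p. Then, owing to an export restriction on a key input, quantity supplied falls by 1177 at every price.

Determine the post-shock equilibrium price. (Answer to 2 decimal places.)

Original equilibrium: 16539 - 4p = 4p - 4453 gives 20992 = 8p, so p = 2624 and Q = 6043.
The new curves are Qd = 21694 - 4p (demand) and Qs = 4p - 5630 (supply).
Setting them equal: 21694 - 4p = 4p - 5630 → 27324 = 8p, so p = 3415.5 and Q = 8032.

3415.50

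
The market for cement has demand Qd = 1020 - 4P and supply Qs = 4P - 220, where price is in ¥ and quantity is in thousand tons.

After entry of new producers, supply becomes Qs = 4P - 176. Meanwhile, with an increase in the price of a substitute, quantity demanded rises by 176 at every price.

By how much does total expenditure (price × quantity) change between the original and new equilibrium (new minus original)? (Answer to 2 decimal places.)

Solve the original market: 1020 - 4P = 4P - 220, hence P = 155 and Q = 400.
The shock moves the curves to Qd = 1196 - 4P and Qs = 4P - 176.
Equate the new curves: 1196 - 4P = 4P - 176, giving 1372 = 8P, P = 171.5, Q = 510.
Expenditure moves from 155×400 = 62000 to 171.5×510 = 87465; change = +25465.00.

+25465.00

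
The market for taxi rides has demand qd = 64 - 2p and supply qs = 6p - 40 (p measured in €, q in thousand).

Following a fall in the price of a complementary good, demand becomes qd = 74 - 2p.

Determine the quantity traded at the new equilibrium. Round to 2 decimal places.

45.50

Before the shock: 64 - 2p = 6p - 40 ⇒ 104 = 8p ⇒ p = 13, q = 38.
With the change applied: demand qd = 74 - 2p, supply qs = 6p - 40.
Clearing the new market: 74 - 2p = 6p - 40, so p = 14.25 and q = 45.5.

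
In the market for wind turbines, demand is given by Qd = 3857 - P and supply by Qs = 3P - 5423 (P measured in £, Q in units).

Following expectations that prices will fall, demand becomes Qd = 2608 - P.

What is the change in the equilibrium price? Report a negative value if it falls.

-312.25

Original equilibrium: 3857 - P = 3P - 5423 gives 9280 = 4P, so P = 2320 and Q = 1537.
With the change applied: demand Qd = 2608 - P, supply Qs = 3P - 5423.
New equilibrium: 2608 - P = 3P - 5423 ⇒ 8031 = 4P ⇒ P = 2007.75, Q = 600.25.
ΔP = 2007.75 − 2320 = -312.25.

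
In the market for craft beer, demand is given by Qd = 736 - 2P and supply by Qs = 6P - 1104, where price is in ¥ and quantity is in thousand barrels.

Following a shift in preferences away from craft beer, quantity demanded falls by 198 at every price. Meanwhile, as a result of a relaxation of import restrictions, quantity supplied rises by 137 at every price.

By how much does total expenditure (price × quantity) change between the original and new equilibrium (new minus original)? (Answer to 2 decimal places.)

-33050.78

Before the shock: 736 - 2P = 6P - 1104 ⇒ 1840 = 8P ⇒ P = 230, Q = 276.
With the change applied: demand Qd = 538 - 2P, supply Qs = 6P - 967.
Clearing the new market: 538 - 2P = 6P - 967, so P = 188.125 and Q = 161.75.
Expenditure moves from 230×276 = 63480 to 188.125×161.75 = 30429.21875; change = -33050.78.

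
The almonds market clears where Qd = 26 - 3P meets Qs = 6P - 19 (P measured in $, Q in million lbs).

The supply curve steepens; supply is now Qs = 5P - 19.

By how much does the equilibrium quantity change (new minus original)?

-1.875

Original equilibrium: 26 - 3P = 6P - 19 gives 45 = 9P, so P = 5 and Q = 11.
The shock moves the curves to Qd = 26 - 3P and Qs = 5P - 19.
Clearing the new market: 26 - 3P = 5P - 19, so P = 5.625 and Q = 9.125.
ΔQ = 9.125 − 11 = -1.875.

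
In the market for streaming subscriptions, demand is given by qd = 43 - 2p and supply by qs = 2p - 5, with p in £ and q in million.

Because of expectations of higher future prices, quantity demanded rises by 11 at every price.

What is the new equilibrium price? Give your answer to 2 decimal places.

14.75

Before the shock: 43 - 2p = 2p - 5 ⇒ 48 = 4p ⇒ p = 12, q = 19.
After the shift, demand is qd = 54 - 2p and supply is qs = 2p - 5.
Equate the new curves: 54 - 2p = 2p - 5, giving 59 = 4p, p = 14.75, q = 24.5.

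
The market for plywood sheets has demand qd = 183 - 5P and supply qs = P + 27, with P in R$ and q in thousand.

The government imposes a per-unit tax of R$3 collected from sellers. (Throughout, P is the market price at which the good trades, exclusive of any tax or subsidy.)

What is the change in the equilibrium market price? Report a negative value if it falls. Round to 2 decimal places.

+0.50

Before the shock: 183 - 5P = P + 27 ⇒ 156 = 6P ⇒ P = 26, q = 53.
Since sellers keep the price net of the tax, the effective supply curve becomes qs = P + 24.
Clearing the new market: 183 - 5P = P + 24, so P = 26.5 and q = 50.5.
ΔP = 26.5 − 26 = +0.50.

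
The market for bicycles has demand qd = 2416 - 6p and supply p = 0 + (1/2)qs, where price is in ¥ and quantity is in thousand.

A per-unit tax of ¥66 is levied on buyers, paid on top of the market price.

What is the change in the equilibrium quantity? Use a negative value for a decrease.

-99

Before the shock: 2416 - 6p = 2p ⇒ 2416 = 8p ⇒ p = 302, q = 604.
Since buyers pay the price plus the tax, the effective demand curve becomes qd = 2020 - 6p.
New equilibrium: 2020 - 6p = 2p ⇒ 2020 = 8p ⇒ p = 252.5, q = 505.
Δq = 505 − 604 = -99.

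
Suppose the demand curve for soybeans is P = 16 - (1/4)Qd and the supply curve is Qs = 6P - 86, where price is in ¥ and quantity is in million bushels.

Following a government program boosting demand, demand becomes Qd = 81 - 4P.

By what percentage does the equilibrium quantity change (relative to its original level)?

+255

Before the shock: 64 - 4P = 6P - 86 ⇒ 150 = 10P ⇒ P = 15, Q = 4.
With the change applied: demand Qd = 81 - 4P, supply Qs = 6P - 86.
Equate the new curves: 81 - 4P = 6P - 86, giving 167 = 10P, P = 16.7, Q = 14.2.
%ΔQ = (14.2 − 4) / 4 × 100 = +255%.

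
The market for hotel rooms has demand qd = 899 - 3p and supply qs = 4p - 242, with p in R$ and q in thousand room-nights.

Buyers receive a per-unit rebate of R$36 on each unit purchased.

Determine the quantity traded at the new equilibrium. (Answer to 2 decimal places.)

Original equilibrium: 899 - 3p = 4p - 242 gives 1141 = 7p, so p = 163 and q = 410.
Since buyers' out-of-pocket price is the market price minus the rebate, the effective demand curve becomes qd = 1007 - 3p.
Equate the new curves: 1007 - 3p = 4p - 242, giving 1249 = 7p, p = 1249/7 ≈ 178.4286, q = 3302/7 ≈ 471.7143.

471.71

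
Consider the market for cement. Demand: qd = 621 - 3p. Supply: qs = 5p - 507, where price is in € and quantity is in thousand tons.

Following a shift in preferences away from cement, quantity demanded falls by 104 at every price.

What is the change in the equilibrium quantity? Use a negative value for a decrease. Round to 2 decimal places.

Before the shock: 621 - 3p = 5p - 507 ⇒ 1128 = 8p ⇒ p = 141, q = 198.
With the change applied: demand qd = 517 - 3p, supply qs = 5p - 507.
New equilibrium: 517 - 3p = 5p - 507 ⇒ 1024 = 8p ⇒ p = 128, q = 133.
Δq = 133 − 198 = -65.00.

-65.00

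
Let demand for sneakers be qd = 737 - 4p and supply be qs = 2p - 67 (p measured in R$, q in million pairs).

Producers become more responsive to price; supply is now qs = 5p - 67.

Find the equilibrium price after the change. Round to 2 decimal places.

89.33

Original equilibrium: 737 - 4p = 2p - 67 gives 804 = 6p, so p = 134 and q = 201.
The new curves are qd = 737 - 4p (demand) and qs = 5p - 67 (supply).
Setting them equal: 737 - 4p = 5p - 67 → 804 = 9p, so p = 268/3 ≈ 89.3333 and q = 1139/3 ≈ 379.6667.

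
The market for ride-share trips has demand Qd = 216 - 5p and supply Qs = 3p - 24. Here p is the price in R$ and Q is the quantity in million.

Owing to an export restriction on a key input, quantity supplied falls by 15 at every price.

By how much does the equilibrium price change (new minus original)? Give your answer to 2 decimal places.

Original equilibrium: 216 - 5p = 3p - 24 gives 240 = 8p, so p = 30 and Q = 66.
With the change applied: demand Qd = 216 - 5p, supply Qs = 3p - 39.
New equilibrium: 216 - 5p = 3p - 39 ⇒ 255 = 8p ⇒ p = 31.875, Q = 56.625.
Δp = 31.875 − 30 = +1.88.

+1.88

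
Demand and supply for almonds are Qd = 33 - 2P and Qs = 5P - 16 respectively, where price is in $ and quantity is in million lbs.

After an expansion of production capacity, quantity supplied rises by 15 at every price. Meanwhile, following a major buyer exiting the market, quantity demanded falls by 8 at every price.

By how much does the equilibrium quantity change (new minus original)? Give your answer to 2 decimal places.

-1.43

Solve the original market: 33 - 2P = 5P - 16, hence P = 7 and Q = 19.
After the shift, demand is Qd = 25 - 2P and supply is Qs = 5P - 1.
Equate the new curves: 25 - 2P = 5P - 1, giving 26 = 7P, P = 26/7 ≈ 3.7143, Q = 123/7 ≈ 17.5714.
ΔQ = 17.5714 − 19 = -1.43.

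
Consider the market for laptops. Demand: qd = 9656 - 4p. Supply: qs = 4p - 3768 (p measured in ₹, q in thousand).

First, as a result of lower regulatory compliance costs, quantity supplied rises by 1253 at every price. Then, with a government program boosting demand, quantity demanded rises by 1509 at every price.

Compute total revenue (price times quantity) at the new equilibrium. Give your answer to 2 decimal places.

7395750.00

Original equilibrium: 9656 - 4p = 4p - 3768 gives 13424 = 8p, so p = 1678 and q = 2944.
The shock moves the curves to qd = 11165 - 4p and qs = 4p - 2515.
Equate the new curves: 11165 - 4p = 4p - 2515, giving 13680 = 8p, p = 1710, q = 4325.
New expenditure = 1710 × 4325 = 7395750.00.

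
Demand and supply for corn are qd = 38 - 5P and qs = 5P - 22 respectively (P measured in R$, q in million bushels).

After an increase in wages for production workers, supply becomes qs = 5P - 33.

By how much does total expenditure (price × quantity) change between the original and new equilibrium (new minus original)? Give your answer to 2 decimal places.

Solve the original market: 38 - 5P = 5P - 22, hence P = 6 and q = 8.
The shock moves the curves to qd = 38 - 5P and qs = 5P - 33.
Setting them equal: 38 - 5P = 5P - 33 → 71 = 10P, so P = 7.1 and q = 2.5.
Expenditure moves from 6×8 = 48 to 7.1×2.5 = 17.75; change = -30.25.

-30.25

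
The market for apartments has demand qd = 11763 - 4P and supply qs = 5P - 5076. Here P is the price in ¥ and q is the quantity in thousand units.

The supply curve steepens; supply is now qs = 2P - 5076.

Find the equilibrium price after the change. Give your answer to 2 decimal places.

Solve the original market: 11763 - 4P = 5P - 5076, hence P = 1871 and q = 4279.
The new curves are qd = 11763 - 4P (demand) and qs = 2P - 5076 (supply).
Clearing the new market: 11763 - 4P = 2P - 5076, so P = 2806.5 and q = 537.

2806.50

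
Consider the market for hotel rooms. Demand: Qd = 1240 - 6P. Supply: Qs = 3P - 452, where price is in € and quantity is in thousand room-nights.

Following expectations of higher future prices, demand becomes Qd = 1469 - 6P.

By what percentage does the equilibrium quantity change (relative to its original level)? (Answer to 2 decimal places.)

Solve the original market: 1240 - 6P = 3P - 452, hence P = 188 and Q = 112.
The shock moves the curves to Qd = 1469 - 6P and Qs = 3P - 452.
Equate the new curves: 1469 - 6P = 3P - 452, giving 1921 = 9P, P = 1921/9 ≈ 213.4444, Q = 565/3 ≈ 188.3333.
%ΔQ = (188.3333 − 112) / 112 × 100 = +68.15%.

+68.15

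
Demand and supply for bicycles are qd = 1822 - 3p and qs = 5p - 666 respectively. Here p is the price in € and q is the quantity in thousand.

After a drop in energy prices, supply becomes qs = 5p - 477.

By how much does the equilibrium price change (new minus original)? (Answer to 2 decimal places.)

Original equilibrium: 1822 - 3p = 5p - 666 gives 2488 = 8p, so p = 311 and q = 889.
With the change applied: demand qd = 1822 - 3p, supply qs = 5p - 477.
New equilibrium: 1822 - 3p = 5p - 477 ⇒ 2299 = 8p ⇒ p = 287.375, q = 959.875.
Δp = 287.375 − 311 = -23.63.

-23.63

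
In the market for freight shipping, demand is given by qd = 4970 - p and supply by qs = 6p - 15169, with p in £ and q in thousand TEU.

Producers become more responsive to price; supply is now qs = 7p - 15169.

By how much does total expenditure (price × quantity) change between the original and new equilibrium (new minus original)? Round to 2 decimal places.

+152615.86

Original equilibrium: 4970 - p = 6p - 15169 gives 20139 = 7p, so p = 2877 and q = 2093.
After the shift, demand is qd = 4970 - p and supply is qs = 7p - 15169.
Clearing the new market: 4970 - p = 7p - 15169, so p = 2517.375 and q = 2452.625.
Expenditure moves from 2877×2093 = 6021561 to 2517.375×2452.625 = 6174176.859375; change = +152615.86.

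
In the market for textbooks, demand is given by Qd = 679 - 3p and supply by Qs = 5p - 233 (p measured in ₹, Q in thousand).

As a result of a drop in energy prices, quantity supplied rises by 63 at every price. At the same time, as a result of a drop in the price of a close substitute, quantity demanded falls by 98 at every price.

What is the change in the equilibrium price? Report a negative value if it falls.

Original equilibrium: 679 - 3p = 5p - 233 gives 912 = 8p, so p = 114 and Q = 337.
The new curves are Qd = 581 - 3p (demand) and Qs = 5p - 170 (supply).
Setting them equal: 581 - 3p = 5p - 170 → 751 = 8p, so p = 93.875 and Q = 299.375.
Δp = 93.875 − 114 = -20.125.

-20.125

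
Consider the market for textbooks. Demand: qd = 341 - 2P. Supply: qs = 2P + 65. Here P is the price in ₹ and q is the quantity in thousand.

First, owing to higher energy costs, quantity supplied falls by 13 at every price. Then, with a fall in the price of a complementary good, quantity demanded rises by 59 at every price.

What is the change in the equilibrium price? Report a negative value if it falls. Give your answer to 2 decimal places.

+18.00

Initially, 341 - 2P = 2P + 65, so 276 = 4P and P = 69, q = 203.
With the change applied: demand qd = 400 - 2P, supply qs = 2P + 52.
Clearing the new market: 400 - 2P = 2P + 52, so P = 87 and q = 226.
ΔP = 87 − 69 = +18.00.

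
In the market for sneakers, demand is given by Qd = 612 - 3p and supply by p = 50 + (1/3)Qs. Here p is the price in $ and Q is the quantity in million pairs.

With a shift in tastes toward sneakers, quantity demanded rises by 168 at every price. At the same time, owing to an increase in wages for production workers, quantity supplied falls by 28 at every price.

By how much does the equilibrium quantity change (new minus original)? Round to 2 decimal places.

+70.00

Initially, 612 - 3p = 3p - 150, so 762 = 6p and p = 127, Q = 231.
After the shift, demand is Qd = 780 - 3p and supply is Qs = 3p - 178.
Clearing the new market: 780 - 3p = 3p - 178, so p = 479/3 ≈ 159.6667 and Q = 301.
ΔQ = 301 − 231 = +70.00.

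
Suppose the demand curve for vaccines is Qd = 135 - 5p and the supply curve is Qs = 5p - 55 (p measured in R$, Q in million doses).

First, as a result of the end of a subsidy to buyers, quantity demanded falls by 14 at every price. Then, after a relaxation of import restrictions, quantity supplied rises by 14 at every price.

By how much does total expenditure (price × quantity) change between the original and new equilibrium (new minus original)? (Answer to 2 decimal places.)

Solve the original market: 135 - 5p = 5p - 55, hence p = 19 and Q = 40.
The new curves are Qd = 121 - 5p (demand) and Qs = 5p - 41 (supply).
Setting them equal: 121 - 5p = 5p - 41 → 162 = 10p, so p = 16.2 and Q = 40.
Expenditure moves from 19×40 = 760 to 16.2×40 = 648; change = -112.00.

-112.00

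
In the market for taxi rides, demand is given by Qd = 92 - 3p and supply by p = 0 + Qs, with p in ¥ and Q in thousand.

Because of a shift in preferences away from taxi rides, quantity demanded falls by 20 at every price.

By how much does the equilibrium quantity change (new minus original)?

Initially, 92 - 3p = p, so 92 = 4p and p = 23, Q = 23.
With the change applied: demand Qd = 72 - 3p, supply Qs = p.
Clearing the new market: 72 - 3p = p, so p = 18 and Q = 18.
ΔQ = 18 − 23 = -5.

-5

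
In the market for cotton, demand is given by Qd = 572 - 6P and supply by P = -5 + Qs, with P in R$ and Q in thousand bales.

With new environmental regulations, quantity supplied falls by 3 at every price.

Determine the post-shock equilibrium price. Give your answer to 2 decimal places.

81.43

Before the shock: 572 - 6P = P + 5 ⇒ 567 = 7P ⇒ P = 81, Q = 86.
The new curves are Qd = 572 - 6P (demand) and Qs = P + 2 (supply).
Setting them equal: 572 - 6P = P + 2 → 570 = 7P, so P = 570/7 ≈ 81.4286 and Q = 584/7 ≈ 83.4286.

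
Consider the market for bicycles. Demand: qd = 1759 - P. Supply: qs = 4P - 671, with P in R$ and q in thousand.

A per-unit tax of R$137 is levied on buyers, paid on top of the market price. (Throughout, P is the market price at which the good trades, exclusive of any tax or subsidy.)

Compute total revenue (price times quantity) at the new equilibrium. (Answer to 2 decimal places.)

Before the shock: 1759 - P = 4P - 671 ⇒ 2430 = 5P ⇒ P = 486, q = 1273.
Since buyers pay the price plus the tax, the effective demand curve becomes qd = 1622 - P.
Clearing the new market: 1622 - P = 4P - 671, so P = 458.6 and q = 1163.4.
New expenditure = 458.6 × 1163.4 = 533535.24.

533535.24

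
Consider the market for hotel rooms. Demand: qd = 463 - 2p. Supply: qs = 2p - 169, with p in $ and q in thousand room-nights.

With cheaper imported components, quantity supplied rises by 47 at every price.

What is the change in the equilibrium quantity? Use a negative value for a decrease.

Before the shock: 463 - 2p = 2p - 169 ⇒ 632 = 4p ⇒ p = 158, q = 147.
The new curves are qd = 463 - 2p (demand) and qs = 2p - 122 (supply).
New equilibrium: 463 - 2p = 2p - 122 ⇒ 585 = 4p ⇒ p = 146.25, q = 170.5.
Δq = 170.5 − 147 = +23.5.

+23.5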